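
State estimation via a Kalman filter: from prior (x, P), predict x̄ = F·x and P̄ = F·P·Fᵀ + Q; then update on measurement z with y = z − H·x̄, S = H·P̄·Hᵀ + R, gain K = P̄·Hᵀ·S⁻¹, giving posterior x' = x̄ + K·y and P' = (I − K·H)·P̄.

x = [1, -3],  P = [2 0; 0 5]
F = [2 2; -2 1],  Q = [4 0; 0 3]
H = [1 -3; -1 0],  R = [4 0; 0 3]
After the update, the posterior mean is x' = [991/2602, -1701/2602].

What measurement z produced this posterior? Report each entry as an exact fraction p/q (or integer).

x̄ = F·x = [-4, -5]
P̄ = F·P·Fᵀ + Q = [32 2; 2 16]
S = H·P̄·Hᵀ + R = [168 -26; -26 35]
K = P̄·Hᵀ·S⁻¹ = [39/2602 -1175/1301; -831/2602 -383/1301]
x' − x̄ = [11399/2602, 11309/2602] = K·y
y = (KᵀK)⁻¹·Kᵀ·(x' − x̄) = [-9, -5]
z = y + H·x̄ = [-9, -5] + [11, 4] = [2, -1]

z = [2, -1]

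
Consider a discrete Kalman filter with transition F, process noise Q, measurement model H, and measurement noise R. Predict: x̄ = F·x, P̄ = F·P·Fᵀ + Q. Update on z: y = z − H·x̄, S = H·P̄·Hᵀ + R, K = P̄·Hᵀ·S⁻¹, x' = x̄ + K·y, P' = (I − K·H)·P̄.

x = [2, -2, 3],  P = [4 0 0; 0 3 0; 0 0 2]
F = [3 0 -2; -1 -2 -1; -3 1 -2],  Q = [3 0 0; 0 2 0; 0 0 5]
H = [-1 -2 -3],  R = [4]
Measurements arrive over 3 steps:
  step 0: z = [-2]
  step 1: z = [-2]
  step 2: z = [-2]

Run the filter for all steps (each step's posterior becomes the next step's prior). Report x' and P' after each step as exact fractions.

step 0: x̄ = F·x = [0, -1, -14]
step 0: P̄ = F·P·Fᵀ + Q = [47 -8 -28; -8 20 10; -28 10 52]
step 0: y = z − H·x̄ = [-46]
step 0: S = H·P̄·Hᵀ + R = [519]
step 0: K = P̄·Hᵀ·S⁻¹ = [53/519; -62/519; -148/519]
step 0: x' = x̄ + K·y = [-2438/519, 2333/519, -458/519]
step 0: P' = (I − K·H)·P̄ = [21584/519 -866/519 -6688/519; -866/519 6536/519 -3986/519; -6688/519 -3986/519 5084/519]
step 1: x̄ = F·x = [-6398/519, -590/173, 3521/173]
step 1: P̄ = F·P·Fᵀ + Q = [296405/519 -19548/173 -56182/173; -19548/173 7022/173 4040/173; -56182/173 4040/173 54869/173]
step 1: y = z − H·x̄ = [20713/519]
step 1: S = H·P̄·Hᵀ + R = [763796/519]
step 1: K = P̄·Hᵀ·S⁻¹ = [326521/763796; -4962/190949; -349515/763796]
step 1: x' = x̄ + K·y = [328685/69436, -77204/17359, 145117/69436]
step 1: P' = (I − K·H)·P̄ = [230784181/763796 -18454366/190949 -28151779/763796; -18454366/190949 7560782/190949 1117550/190949; -28151779/763796 1117550/190949 6869813/763796]
step 2: x̄ = F·x = [695821/69436, 71915/34718, -1585105/69436]
step 2: P̄ = F·P·Fᵀ + Q = [2444649617/763796 -94837777/381898 -2279971169/763796; -94837777/381898 6615371/190949 74585149/381898; -2279971169/763796 74585149/381898 2225801625/763796]
step 2: y = z − H·x̄ = [-1955353/34718]
step 2: S = H·P̄·Hᵀ + R = [2484319927/190949]
step 2: K = P̄·Hᵀ·S⁻¹ = [2387307499/4968639854; -77689577/2484319927; -2347887151/4968639854]
step 2: x' = x̄ + K·y = [-42332319030/2484319927, 9521585777/2484319927, 9404923188/2484319927]
step 2: P' = (I − K·H)·P̄ = [979462220971/4968639854 -131287593722/2484319927 -154620358693/4968639854; -131287593722/2484319927 54459712412/2484319927 7559642402/2484319927; -154620358693/4968639854 7559642402/2484319927 44591112563/4968639854]

step 0: x' = [-2438/519, 2333/519, -458/519], P' = [21584/519 -866/519 -6688/519; -866/519 6536/519 -3986/519; -6688/519 -3986/519 5084/519]
step 1: x' = [328685/69436, -77204/17359, 145117/69436], P' = [230784181/763796 -18454366/190949 -28151779/763796; -18454366/190949 7560782/190949 1117550/190949; -28151779/763796 1117550/190949 6869813/763796]
step 2: x' = [-42332319030/2484319927, 9521585777/2484319927, 9404923188/2484319927], P' = [979462220971/4968639854 -131287593722/2484319927 -154620358693/4968639854; -131287593722/2484319927 54459712412/2484319927 7559642402/2484319927; -154620358693/4968639854 7559642402/2484319927 44591112563/4968639854]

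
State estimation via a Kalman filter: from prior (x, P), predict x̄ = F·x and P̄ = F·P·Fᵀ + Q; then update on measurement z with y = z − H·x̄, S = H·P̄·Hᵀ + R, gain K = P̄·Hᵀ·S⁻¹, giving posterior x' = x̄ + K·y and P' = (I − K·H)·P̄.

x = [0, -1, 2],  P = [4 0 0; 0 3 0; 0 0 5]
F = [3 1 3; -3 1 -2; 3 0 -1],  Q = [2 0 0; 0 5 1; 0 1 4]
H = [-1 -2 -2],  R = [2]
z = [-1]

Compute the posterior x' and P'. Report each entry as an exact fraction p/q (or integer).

x' = [200/39, -105/26, 149/78]
P' = [3353/39 -1643/26 1577/78; -1643/26 3253/52 -1605/52; 1577/78 -1605/52 3299/156]

x̄ = F·x = [5, -5, -2]
P̄ = F·P·Fᵀ + Q = [86 -63 21; -63 64 -25; 21 -25 45]
y = z − H·x̄ = [-10]
S = H·P̄·Hᵀ + R = [156]
K = P̄·Hᵀ·S⁻¹ = [-1/78; -5/52; -61/156]
x' = x̄ + K·y = [200/39, -105/26, 149/78]
P' = (I − K·H)·P̄ = [3353/39 -1643/26 1577/78; -1643/26 3253/52 -1605/52; 1577/78 -1605/52 3299/156]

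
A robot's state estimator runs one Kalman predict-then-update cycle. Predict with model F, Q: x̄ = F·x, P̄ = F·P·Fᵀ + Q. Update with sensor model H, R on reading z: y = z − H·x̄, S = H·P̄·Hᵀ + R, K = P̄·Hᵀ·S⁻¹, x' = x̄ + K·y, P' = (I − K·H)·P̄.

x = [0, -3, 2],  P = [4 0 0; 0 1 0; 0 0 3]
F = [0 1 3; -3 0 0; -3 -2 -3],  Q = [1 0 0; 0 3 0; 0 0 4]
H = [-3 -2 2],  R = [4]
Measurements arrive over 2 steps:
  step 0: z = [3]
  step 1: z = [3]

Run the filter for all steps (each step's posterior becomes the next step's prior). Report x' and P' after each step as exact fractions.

step 0: x̄ = F·x = [3, 0, 0]
step 0: P̄ = F·P·Fᵀ + Q = [29 0 -29; 0 39 36; -29 36 71]
step 0: y = z − H·x̄ = [12]
step 0: S = H·P̄·Hᵀ + R = [765]
step 0: K = P̄·Hᵀ·S⁻¹ = [-29/153; -2/255; 157/765]
step 0: x' = x̄ + K·y = [37/51, -8/85, 628/255]
step 0: P' = (I − K·H)·P̄ = [232/153 -58/51 116/153; -58/51 3311/85 9494/255; 116/153 9494/255 29666/765]
step 1: x̄ = F·x = [124/17, -37/17, -797/85]
step 1: P̄ = F·P·Fᵀ + Q = [10410/17 -58/17 -13012/17; -58/17 283/17 232/17; -13012/17 232/17 82386/85]
step 1: y = z − H·x̄ = [3339/85]
step 1: S = H·P̄·Hᵀ + R = [1571954/85]
step 1: K = P̄·Hᵀ·S⁻¹ = [-142845/785977; 180/785977; 178816/785977]
step 1: x' = x̄ + K·y = [121721/785977, -1703585/785977, -345377/785977]
step 1: P' = (I − K·H)·P̄ = [1184880/785977 -2076578/785977 -584948/785977; -2076578/785977 13083443/785977 9968936/785977; -584948/785977 9968936/785977 9449146/785977]

step 0: x' = [37/51, -8/85, 628/255], P' = [232/153 -58/51 116/153; -58/51 3311/85 9494/255; 116/153 9494/255 29666/765]
step 1: x' = [121721/785977, -1703585/785977, -345377/785977], P' = [1184880/785977 -2076578/785977 -584948/785977; -2076578/785977 13083443/785977 9968936/785977; -584948/785977 9968936/785977 9449146/785977]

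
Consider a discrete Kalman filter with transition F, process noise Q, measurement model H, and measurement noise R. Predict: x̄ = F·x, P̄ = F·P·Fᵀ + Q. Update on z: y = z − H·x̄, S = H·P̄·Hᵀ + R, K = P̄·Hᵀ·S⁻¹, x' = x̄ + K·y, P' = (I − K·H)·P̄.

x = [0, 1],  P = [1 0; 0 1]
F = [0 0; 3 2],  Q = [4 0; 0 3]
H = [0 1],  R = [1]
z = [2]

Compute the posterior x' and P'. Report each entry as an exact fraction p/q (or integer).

x' = [0, 2]
P' = [4 0; 0 16/17]

x̄ = F·x = [0, 2]
P̄ = F·P·Fᵀ + Q = [4 0; 0 16]
y = z − H·x̄ = [0]
S = H·P̄·Hᵀ + R = [17]
K = P̄·Hᵀ·S⁻¹ = [0; 16/17]
x' = x̄ + K·y = [0, 2]
P' = (I − K·H)·P̄ = [4 0; 0 16/17]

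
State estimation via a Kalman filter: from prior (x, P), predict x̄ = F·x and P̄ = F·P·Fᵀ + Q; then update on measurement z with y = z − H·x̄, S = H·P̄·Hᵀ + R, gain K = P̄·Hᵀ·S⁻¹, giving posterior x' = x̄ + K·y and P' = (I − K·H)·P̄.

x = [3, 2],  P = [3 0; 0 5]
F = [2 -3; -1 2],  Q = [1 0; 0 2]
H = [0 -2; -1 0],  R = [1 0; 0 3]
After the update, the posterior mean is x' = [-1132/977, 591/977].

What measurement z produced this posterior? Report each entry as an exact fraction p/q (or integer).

x̄ = F·x = [0, 1]
P̄ = F·P·Fᵀ + Q = [58 -36; -36 25]
S = H·P̄·Hᵀ + R = [101 -72; -72 61]
K = P̄·Hᵀ·S⁻¹ = [216/977 -674/977; -458/977 36/977]
x' − x̄ = [-1132/977, -386/977] = K·y
y = (KᵀK)⁻¹·Kᵀ·(x' − x̄) = [1, 2]
z = y + H·x̄ = [1, 2] + [-2, 0] = [-1, 2]

z = [-1, 2]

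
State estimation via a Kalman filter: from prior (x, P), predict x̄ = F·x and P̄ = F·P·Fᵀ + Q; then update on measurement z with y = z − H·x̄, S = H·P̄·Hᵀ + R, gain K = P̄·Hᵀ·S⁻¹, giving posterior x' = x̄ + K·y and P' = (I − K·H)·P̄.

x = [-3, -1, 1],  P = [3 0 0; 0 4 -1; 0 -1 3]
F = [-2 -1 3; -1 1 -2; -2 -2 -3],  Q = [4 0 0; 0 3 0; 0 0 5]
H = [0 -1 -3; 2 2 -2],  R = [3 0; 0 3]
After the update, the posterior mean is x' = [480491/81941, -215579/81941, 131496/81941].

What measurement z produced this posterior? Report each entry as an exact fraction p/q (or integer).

x̄ = F·x = [10, 0, 5]
P̄ = F·P·Fᵀ + Q = [53 -21 -4; -21 26 15; -4 15 48]
S = H·P̄·Hᵀ + R = [551 242; 242 255]
K = P̄·Hᵀ·S⁻¹ = [-9009/81941 31686/81941; -13265/81941 6162/81941; -22637/81941 -2296/81941]
x' − x̄ = [-338919/81941, -215579/81941, -278209/81941] = K·y
y = (KᵀK)⁻¹·Kᵀ·(x' − x̄) = [13, -7]
z = y + H·x̄ = [13, -7] + [-15, 10] = [-2, 3]

z = [-2, 3]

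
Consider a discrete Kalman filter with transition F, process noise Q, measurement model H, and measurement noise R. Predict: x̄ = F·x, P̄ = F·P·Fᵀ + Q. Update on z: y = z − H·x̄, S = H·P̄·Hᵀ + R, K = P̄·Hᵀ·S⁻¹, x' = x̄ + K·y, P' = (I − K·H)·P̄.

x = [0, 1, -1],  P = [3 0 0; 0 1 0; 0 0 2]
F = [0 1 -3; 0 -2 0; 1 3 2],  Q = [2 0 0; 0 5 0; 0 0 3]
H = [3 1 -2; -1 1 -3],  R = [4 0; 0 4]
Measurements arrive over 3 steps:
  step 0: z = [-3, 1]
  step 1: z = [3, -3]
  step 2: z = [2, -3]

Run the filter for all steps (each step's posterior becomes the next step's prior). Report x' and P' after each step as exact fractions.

step 0: x' = [-53565/64049, -16256/64049, -856/64049], P' = [31034/64049 -38394/64049 -7128/64049; -38394/64049 327702/64049 109484/64049; -7128/64049 109484/64049 57080/64049]
step 1: x' = [5097232240/3962958223, -2951022783/3962958223, 901838638/3962958223], P' = [1770476504/3962958223 -2000994792/3962958223 -317357072/3962958223; -2000994792/3962958223 18049170404/3962958223 5914480716/3962958223; -317357072/3962958223 5914480716/3962958223 3209370568/3962958223]
step 2: x' = [183968207001589/219996599086535, 20538300724861/43999319817307, 163296031991011/219996599086535], P' = [98300489716526/219996599086535 -22181752856458/43999319817307 -17546861594096/219996599086535; -22181752856458/43999319817307 200075745654418/43999319817307 65559564660700/43999319817307; -17546861594096/219996599086535 65559564660700/43999319817307 177963999566856/219996599086535]

step 0: x̄ = F·x = [4, -2, 1]
step 0: P̄ = F·P·Fᵀ + Q = [21 -2 -9; -2 9 -6; -9 -6 23]
step 0: y = z − H·x̄ = [-11, 10]
step 0: S = H·P̄·Hᵀ + R = [414 173; 173 227]
step 0: K = P̄·Hᵀ·S⁻¹ = [17241/64049 -12011/64049; -1612/64049 9411/64049; -6515/64049 -13657/64049]
step 0: x' = x̄ + K·y = [-53565/64049, -16256/64049, -856/64049]
step 0: P' = (I − K·H)·P̄ = [31034/64049 -38394/64049 -7128/64049; -38394/64049 327702/64049 109484/64049; -7128/64049 109484/64049 57080/64049]
step 1: x̄ = F·x = [-13688/64049, 32512/64049, -104045/64049]
step 1: P̄ = F·P·Fᵀ + Q = [312616/64049 1500/64049 -142772/64049; 1500/64049 1631053/64049 -2327360/64049; -142772/64049 -2327360/64049 4455751/64049]
step 1: y = z − H·x̄ = [-389/3371, -550482/64049]
step 1: S = H·P̄·Hᵀ + R = [1766079/3371 2108785/3371; 2108785/3371 55406152/64049]
step 1: K = P̄·Hᵀ·S⁻¹ = [986287216/3962958223 -100692860/566136889; 54306149/3962958223 82382966/566136889; -364082909/3962958223 -121295497/566136889]
step 1: x' = x̄ + K·y = [5097232240/3962958223, -2951022783/3962958223, 901838638/3962958223]
step 1: P' = (I − K·H)·P̄ = [1770476504/3962958223 -2000994792/3962958223 -317357072/3962958223; -2000994792/3962958223 18049170404/3962958223 5914480716/3962958223; -317357072/3962958223 5914480716/3962958223 3209370568/3962958223]
step 2: x̄ = F·x = [-5656538697/3962958223, 5902045566/3962958223, -1952158833/3962958223]
step 2: P̄ = F·P·Fᵀ + Q = [19372537666/3962958223 -611456512/3962958223 -7559000784/3962958223; -611456512/3962958223 92011472731/3962958223 -127950955704/3962958223; -7559000784/3962958223 -127950955704/3962958223 246637738633/3962958223]
step 2: y = z − H·x̄ = [2155595615/566136889, -29303935431/3962958223]
step 2: S = H·P̄·Hᵀ + R = [266801456043/566136889 315023594645/566136889; 315023594645/566136889 3070550133530/3962958223]
step 2: K = P̄·Hᵀ·S⁻¹ = [644371847222/2588195283371 -39142167304132/219996599086535; 35461143583/2588195283371 6394701132194/43999319817307; -237561060625/2588195283371 -47136828450743/219996599086535]
step 2: x' = x̄ + K·y = [183968207001589/219996599086535, 20538300724861/43999319817307, 163296031991011/219996599086535]
step 2: P' = (I − K·H)·P̄ = [98300489716526/219996599086535 -22181752856458/43999319817307 -17546861594096/219996599086535; -22181752856458/43999319817307 200075745654418/43999319817307 65559564660700/43999319817307; -17546861594096/219996599086535 65559564660700/43999319817307 177963999566856/219996599086535]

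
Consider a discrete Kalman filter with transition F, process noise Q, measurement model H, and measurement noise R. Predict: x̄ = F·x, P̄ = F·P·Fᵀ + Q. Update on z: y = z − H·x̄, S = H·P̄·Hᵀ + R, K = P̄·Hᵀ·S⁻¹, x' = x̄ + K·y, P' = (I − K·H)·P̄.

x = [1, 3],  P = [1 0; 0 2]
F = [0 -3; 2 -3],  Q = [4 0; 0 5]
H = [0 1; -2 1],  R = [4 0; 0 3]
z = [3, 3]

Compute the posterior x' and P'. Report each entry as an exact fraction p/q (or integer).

x̄ = F·x = [-9, -7]
P̄ = F·P·Fᵀ + Q = [22 18; 18 27]
y = z − H·x̄ = [10, -8]
S = H·P̄·Hᵀ + R = [31 -9; -9 46]
K = P̄·Hᵀ·S⁻¹ = [594/1345 -644/1345; 1161/1345 -36/1345]
x' = x̄ + K·y = [-1013/1345, 2483/1345]
P' = (I − K·H)·P̄ = [2154/1345 2376/1345; 2376/1345 4644/1345]

x' = [-1013/1345, 2483/1345]
P' = [2154/1345 2376/1345; 2376/1345 4644/1345]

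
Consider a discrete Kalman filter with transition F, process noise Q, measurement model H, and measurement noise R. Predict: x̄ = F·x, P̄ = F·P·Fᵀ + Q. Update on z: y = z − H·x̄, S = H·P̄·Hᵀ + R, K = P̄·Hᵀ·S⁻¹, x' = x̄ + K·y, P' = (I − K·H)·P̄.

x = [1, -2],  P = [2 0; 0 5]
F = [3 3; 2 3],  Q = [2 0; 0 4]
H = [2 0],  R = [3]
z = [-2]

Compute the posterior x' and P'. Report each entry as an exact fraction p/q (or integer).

x̄ = F·x = [-3, -4]
P̄ = F·P·Fᵀ + Q = [65 57; 57 57]
y = z − H·x̄ = [4]
S = H·P̄·Hᵀ + R = [263]
K = P̄·Hᵀ·S⁻¹ = [130/263; 114/263]
x' = x̄ + K·y = [-269/263, -596/263]
P' = (I − K·H)·P̄ = [195/263 171/263; 171/263 1995/263]

x' = [-269/263, -596/263]
P' = [195/263 171/263; 171/263 1995/263]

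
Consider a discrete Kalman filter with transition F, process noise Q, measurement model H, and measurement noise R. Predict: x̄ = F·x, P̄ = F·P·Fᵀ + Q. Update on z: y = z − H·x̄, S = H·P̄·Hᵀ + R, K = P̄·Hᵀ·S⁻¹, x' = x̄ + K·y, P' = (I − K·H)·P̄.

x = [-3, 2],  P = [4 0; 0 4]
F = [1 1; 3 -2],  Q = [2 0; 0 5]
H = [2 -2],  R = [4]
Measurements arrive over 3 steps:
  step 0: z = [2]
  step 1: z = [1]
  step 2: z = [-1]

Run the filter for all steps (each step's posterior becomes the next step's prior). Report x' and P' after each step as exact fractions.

step 0: x' = [-21/10, -197/60], P' = [47/5 93/10; 93/10 611/60]
step 1: x' = [49/342, -20/171], P' = [9988/513 9527/513; 9527/513 9559/513]
step 2: x' = [18365/94578, 6007/8598], P' = [1484935/47289 129743/4299; 129743/4299 128651/4299]

step 0: x̄ = F·x = [-1, -13]
step 0: P̄ = F·P·Fᵀ + Q = [10 4; 4 57]
step 0: y = z − H·x̄ = [-22]
step 0: S = H·P̄·Hᵀ + R = [240]
step 0: K = P̄·Hᵀ·S⁻¹ = [1/20; -53/120]
step 0: x' = x̄ + K·y = [-21/10, -197/60]
step 0: P' = (I − K·H)·P̄ = [47/5 93/10; 93/10 611/60]
step 1: x̄ = F·x = [-323/60, 4/15]
step 1: P̄ = F·P·Fᵀ + Q = [2411/60 257/15; 257/15 281/15]
step 1: y = z − H·x̄ = [123/10]
step 1: S = H·P̄·Hᵀ + R = [513/5]
step 1: K = P̄·Hᵀ·S⁻¹ = [461/1026; -16/513]
step 1: x' = x̄ + K·y = [49/342, -20/171]
step 1: P' = (I − K·H)·P̄ = [9988/513 9527/513; 9527/513 9559/513]
step 2: x̄ = F·x = [1/38, 227/342]
step 2: P̄ = F·P·Fᵀ + Q = [4403/57 6791/171; 6791/171 16369/513]
step 2: y = z − H·x̄ = [47/171]
step 2: S = H·P̄·Hᵀ + R = [63052/513]
step 2: K = P̄·Hᵀ·S⁻¹ = [9627/15763; 182/1433]
step 2: x' = x̄ + K·y = [18365/94578, 6007/8598]
step 2: P' = (I − K·H)·P̄ = [1484935/47289 129743/4299; 129743/4299 128651/4299]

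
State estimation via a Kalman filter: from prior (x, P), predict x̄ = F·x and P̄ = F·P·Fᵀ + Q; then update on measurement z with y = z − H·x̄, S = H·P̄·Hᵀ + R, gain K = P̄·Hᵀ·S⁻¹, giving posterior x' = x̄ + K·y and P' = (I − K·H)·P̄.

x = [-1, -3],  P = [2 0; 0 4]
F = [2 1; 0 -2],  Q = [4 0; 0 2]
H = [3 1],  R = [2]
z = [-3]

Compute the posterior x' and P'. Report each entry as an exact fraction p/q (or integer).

x̄ = F·x = [-5, 6]
P̄ = F·P·Fᵀ + Q = [16 -8; -8 18]
y = z − H·x̄ = [6]
S = H·P̄·Hᵀ + R = [116]
K = P̄·Hᵀ·S⁻¹ = [10/29; -3/58]
x' = x̄ + K·y = [-85/29, 165/29]
P' = (I − K·H)·P̄ = [64/29 -172/29; -172/29 513/29]

x' = [-85/29, 165/29]
P' = [64/29 -172/29; -172/29 513/29]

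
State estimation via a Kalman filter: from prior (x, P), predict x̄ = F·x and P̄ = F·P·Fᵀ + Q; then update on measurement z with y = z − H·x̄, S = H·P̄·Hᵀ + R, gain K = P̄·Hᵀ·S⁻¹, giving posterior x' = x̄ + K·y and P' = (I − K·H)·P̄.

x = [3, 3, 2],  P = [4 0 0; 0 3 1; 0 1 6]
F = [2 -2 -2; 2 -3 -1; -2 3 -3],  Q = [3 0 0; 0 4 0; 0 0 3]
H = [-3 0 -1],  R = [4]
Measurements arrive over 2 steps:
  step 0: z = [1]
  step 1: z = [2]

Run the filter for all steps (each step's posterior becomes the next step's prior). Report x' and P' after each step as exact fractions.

step 0: x' = [2/95, -189/95, -109/95], P' = [5414/665 8597/665 -15478/665; 8597/665 18786/665 -25219/665; -15478/665 -25219/665 46786/665]
step 1: x' = [5155575/1807118, 6179674/903559, -19056517/1807118], P' = [59400299/3614236 28919239/903559 -175476997/3614236; 28919239/903559 63213346/903559 -86695057/903559; -175476997/3614236 -86695057/903559 532705595/3614236]

step 0: x̄ = F·x = [-4, -5, -3]
step 0: P̄ = F·P·Fᵀ + Q = [63 54 2; 54 59 -19; 2 -19 82]
step 0: y = z − H·x̄ = [-14]
step 0: S = H·P̄·Hᵀ + R = [665]
step 0: K = P̄·Hᵀ·S⁻¹ = [-191/665; -143/665; -88/665]
step 0: x' = x̄ + K·y = [2/95, -189/95, -109/95]
step 0: P' = (I − K·H)·P̄ = [5414/665 8597/665 -15478/665; 8597/665 18786/665 -25219/665; -15478/665 -25219/665 46786/665]
step 1: x̄ = F·x = [120/19, 136/19, -244/95]
step 1: P̄ = F·P·Fᵀ + Q = [27847/133 6618/133 7522/19; 6618/133 9522/133 -1046/19; 7522/19 -1046/19 111263/95]
step 1: y = z − H·x̄ = [1746/95]
step 1: S = H·P̄·Hᵀ + R = [3614236/665]
step 1: K = P̄·Hᵀ·S⁻¹ = [-680975/3614236; -15665/903559; -1568651/3614236]
step 1: x' = x̄ + K·y = [5155575/1807118, 6179674/903559, -19056517/1807118]
step 1: P' = (I − K·H)·P̄ = [59400299/3614236 28919239/903559 -175476997/3614236; 28919239/903559 63213346/903559 -86695057/903559; -175476997/3614236 -86695057/903559 532705595/3614236]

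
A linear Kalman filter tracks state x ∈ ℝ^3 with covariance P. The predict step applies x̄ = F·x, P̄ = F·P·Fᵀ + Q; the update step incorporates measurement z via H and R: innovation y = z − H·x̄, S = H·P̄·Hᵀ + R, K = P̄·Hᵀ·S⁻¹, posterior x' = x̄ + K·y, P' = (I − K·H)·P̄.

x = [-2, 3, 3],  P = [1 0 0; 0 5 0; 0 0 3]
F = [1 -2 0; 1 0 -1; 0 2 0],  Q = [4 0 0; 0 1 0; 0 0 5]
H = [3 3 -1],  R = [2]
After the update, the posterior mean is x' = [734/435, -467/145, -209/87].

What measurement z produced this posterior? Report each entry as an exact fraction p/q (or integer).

z = [-2]

x̄ = F·x = [-8, -5, 6]
P̄ = F·P·Fᵀ + Q = [25 1 -20; 1 5 0; -20 0 25]
S = H·P̄·Hᵀ + R = [435]
K = P̄·Hᵀ·S⁻¹ = [98/435; 6/145; -17/87]
x' − x̄ = [4214/435, 258/145, -731/87] = K·y
y = (KᵀK)⁻¹·Kᵀ·(x' − x̄) = [43]
z = y + H·x̄ = [43] + [-45] = [-2]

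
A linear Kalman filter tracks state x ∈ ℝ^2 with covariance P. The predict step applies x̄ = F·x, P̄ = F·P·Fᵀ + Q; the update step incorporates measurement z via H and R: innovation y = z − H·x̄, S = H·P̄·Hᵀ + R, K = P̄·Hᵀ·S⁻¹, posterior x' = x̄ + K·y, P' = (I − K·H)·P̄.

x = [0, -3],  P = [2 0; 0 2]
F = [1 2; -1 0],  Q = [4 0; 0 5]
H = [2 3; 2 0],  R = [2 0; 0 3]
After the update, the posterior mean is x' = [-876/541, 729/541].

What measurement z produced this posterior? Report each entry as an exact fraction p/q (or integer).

x̄ = F·x = [-6, 0]
P̄ = F·P·Fᵀ + Q = [14 -2; -2 7]
S = H·P̄·Hᵀ + R = [97 44; 44 59]
K = P̄·Hᵀ·S⁻¹ = [66/3787 1748/3787; 1179/3787 -1136/3787]
x' − x̄ = [2370/541, 729/541] = K·y
y = (KᵀK)⁻¹·Kᵀ·(x' − x̄) = [13, 9]
z = y + H·x̄ = [13, 9] + [-12, -12] = [1, -3]

z = [1, -3]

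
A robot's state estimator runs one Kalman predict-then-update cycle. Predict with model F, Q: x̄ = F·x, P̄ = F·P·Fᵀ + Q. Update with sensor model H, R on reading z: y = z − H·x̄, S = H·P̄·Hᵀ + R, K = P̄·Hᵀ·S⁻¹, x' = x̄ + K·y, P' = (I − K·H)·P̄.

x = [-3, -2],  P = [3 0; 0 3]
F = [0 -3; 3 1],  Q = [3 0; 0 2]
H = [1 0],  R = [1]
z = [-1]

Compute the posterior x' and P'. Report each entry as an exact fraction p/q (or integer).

x̄ = F·x = [6, -11]
P̄ = F·P·Fᵀ + Q = [30 -9; -9 32]
y = z − H·x̄ = [-7]
S = H·P̄·Hᵀ + R = [31]
K = P̄·Hᵀ·S⁻¹ = [30/31; -9/31]
x' = x̄ + K·y = [-24/31, -278/31]
P' = (I − K·H)·P̄ = [30/31 -9/31; -9/31 911/31]

x' = [-24/31, -278/31]
P' = [30/31 -9/31; -9/31 911/31]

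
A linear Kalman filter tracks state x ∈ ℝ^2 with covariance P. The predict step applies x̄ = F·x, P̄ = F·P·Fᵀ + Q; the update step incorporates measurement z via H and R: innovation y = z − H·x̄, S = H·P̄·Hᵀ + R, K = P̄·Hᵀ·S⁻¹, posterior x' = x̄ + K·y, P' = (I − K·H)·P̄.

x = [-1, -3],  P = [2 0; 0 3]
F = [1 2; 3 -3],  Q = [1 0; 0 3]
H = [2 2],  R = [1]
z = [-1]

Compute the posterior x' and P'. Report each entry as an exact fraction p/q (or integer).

x̄ = F·x = [-7, 6]
P̄ = F·P·Fᵀ + Q = [15 -12; -12 48]
y = z − H·x̄ = [1]
S = H·P̄·Hᵀ + R = [157]
K = P̄·Hᵀ·S⁻¹ = [6/157; 72/157]
x' = x̄ + K·y = [-1093/157, 1014/157]
P' = (I − K·H)·P̄ = [2319/157 -2316/157; -2316/157 2352/157]

x' = [-1093/157, 1014/157]
P' = [2319/157 -2316/157; -2316/157 2352/157]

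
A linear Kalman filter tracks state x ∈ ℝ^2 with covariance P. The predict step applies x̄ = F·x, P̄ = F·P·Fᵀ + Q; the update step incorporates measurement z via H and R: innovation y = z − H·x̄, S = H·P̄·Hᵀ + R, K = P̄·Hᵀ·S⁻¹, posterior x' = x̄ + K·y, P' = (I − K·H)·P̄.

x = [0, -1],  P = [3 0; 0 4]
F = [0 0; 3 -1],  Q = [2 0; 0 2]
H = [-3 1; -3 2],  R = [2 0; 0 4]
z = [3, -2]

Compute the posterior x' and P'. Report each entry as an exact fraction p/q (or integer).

x' = [-792/553, -1361/553]
P' = [404/553 792/553; 792/553 1914/553]

x̄ = F·x = [0, 1]
P̄ = F·P·Fᵀ + Q = [2 0; 0 33]
y = z − H·x̄ = [2, -4]
S = H·P̄·Hᵀ + R = [53 84; 84 154]
K = P̄·Hᵀ·S⁻¹ = [-30/79 93/553; -33/79 363/553]
x' = x̄ + K·y = [-792/553, -1361/553]
P' = (I − K·H)·P̄ = [404/553 792/553; 792/553 1914/553]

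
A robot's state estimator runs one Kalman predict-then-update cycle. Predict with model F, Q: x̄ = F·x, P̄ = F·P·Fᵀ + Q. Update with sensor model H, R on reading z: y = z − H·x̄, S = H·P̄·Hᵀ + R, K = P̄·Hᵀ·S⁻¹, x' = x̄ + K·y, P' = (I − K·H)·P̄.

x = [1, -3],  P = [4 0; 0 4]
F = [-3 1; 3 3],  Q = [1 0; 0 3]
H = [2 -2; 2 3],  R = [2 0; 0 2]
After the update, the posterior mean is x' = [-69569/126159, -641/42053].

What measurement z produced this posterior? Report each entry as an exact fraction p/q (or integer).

z = [-1, -1]

x̄ = F·x = [-6, -6]
P̄ = F·P·Fᵀ + Q = [41 -24; -24 75]
S = H·P̄·Hᵀ + R = [658 -334; -334 553]
K = P̄·Hᵀ·S⁻¹ = [37615/126159 25000/126159; -8396/42053 8389/42053]
x' − x̄ = [687385/126159, 251677/42053] = K·y
y = (KᵀK)⁻¹·Kᵀ·(x' − x̄) = [-1, 29]
z = y + H·x̄ = [-1, 29] + [0, -30] = [-1, -1]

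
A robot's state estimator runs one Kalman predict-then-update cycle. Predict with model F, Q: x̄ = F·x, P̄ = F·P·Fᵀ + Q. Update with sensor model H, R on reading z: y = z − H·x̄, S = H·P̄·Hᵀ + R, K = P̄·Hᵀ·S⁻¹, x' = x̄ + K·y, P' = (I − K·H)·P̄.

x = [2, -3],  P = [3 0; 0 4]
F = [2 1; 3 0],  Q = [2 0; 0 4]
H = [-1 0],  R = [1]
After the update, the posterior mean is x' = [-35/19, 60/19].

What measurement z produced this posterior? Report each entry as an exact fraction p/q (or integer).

z = [2]

x̄ = F·x = [1, 6]
P̄ = F·P·Fᵀ + Q = [18 18; 18 31]
S = H·P̄·Hᵀ + R = [19]
K = P̄·Hᵀ·S⁻¹ = [-18/19; -18/19]
x' − x̄ = [-54/19, -54/19] = K·y
y = (KᵀK)⁻¹·Kᵀ·(x' − x̄) = [3]
z = y + H·x̄ = [3] + [-1] = [2]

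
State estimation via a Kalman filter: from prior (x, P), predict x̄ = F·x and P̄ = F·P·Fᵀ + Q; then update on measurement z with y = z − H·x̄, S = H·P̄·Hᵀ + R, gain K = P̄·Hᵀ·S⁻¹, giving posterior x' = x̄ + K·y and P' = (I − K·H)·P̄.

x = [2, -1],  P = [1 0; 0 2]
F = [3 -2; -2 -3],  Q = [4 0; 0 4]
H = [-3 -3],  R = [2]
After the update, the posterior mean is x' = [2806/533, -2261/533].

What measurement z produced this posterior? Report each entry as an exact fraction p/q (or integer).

x̄ = F·x = [8, -1]
P̄ = F·P·Fᵀ + Q = [21 6; 6 26]
S = H·P̄·Hᵀ + R = [533]
K = P̄·Hᵀ·S⁻¹ = [-81/533; -96/533]
x' − x̄ = [-1458/533, -1728/533] = K·y
y = (KᵀK)⁻¹·Kᵀ·(x' − x̄) = [18]
z = y + H·x̄ = [18] + [-21] = [-3]

z = [-3]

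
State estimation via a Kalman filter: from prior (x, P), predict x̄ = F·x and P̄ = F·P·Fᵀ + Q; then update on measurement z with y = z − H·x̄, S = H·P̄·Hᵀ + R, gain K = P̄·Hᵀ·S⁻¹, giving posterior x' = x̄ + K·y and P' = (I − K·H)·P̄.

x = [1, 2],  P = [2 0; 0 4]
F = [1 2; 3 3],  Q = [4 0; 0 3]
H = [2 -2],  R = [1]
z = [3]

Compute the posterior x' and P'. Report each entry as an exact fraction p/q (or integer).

x̄ = F·x = [5, 9]
P̄ = F·P·Fᵀ + Q = [22 30; 30 57]
y = z − H·x̄ = [11]
S = H·P̄·Hᵀ + R = [77]
K = P̄·Hᵀ·S⁻¹ = [-16/77; -54/77]
x' = x̄ + K·y = [19/7, 9/7]
P' = (I − K·H)·P̄ = [1438/77 1446/77; 1446/77 1473/77]

x' = [19/7, 9/7]
P' = [1438/77 1446/77; 1446/77 1473/77]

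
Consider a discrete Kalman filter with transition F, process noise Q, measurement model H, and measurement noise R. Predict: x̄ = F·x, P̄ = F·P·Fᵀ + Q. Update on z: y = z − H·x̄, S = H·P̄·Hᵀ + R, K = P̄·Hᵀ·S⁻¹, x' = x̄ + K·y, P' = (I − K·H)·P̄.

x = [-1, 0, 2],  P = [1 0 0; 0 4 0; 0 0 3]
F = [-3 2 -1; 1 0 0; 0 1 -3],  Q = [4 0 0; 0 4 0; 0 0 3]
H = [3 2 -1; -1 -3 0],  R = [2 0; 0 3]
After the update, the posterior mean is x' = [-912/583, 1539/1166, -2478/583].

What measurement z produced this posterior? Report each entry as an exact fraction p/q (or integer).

x̄ = F·x = [1, -1, -6]
P̄ = F·P·Fᵀ + Q = [32 -3 17; -3 5 0; 17 0 34]
S = H·P̄·Hᵀ + R = [206 -76; -76 62]
K = P̄·Hᵀ·S⁻¹ = [463/1166 135/1166; -425/3498 -599/1749; -119/3498 -1105/3498]
x' − x̄ = [-1495/583, 2705/1166, 1020/583] = K·y
y = (KᵀK)⁻¹·Kᵀ·(x' − x̄) = [-5, -5]
z = y + H·x̄ = [-5, -5] + [7, 2] = [2, -3]

z = [2, -3]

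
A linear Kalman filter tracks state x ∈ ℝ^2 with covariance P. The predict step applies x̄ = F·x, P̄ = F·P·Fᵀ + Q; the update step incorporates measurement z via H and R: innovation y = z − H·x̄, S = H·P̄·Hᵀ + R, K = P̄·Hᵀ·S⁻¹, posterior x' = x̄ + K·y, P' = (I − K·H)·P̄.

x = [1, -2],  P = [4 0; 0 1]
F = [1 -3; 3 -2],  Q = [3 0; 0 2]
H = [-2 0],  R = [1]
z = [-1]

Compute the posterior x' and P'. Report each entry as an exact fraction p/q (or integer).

x̄ = F·x = [7, 7]
P̄ = F·P·Fᵀ + Q = [16 18; 18 42]
y = z − H·x̄ = [13]
S = H·P̄·Hᵀ + R = [65]
K = P̄·Hᵀ·S⁻¹ = [-32/65; -36/65]
x' = x̄ + K·y = [3/5, -1/5]
P' = (I − K·H)·P̄ = [16/65 18/65; 18/65 1434/65]

x' = [3/5, -1/5]
P' = [16/65 18/65; 18/65 1434/65]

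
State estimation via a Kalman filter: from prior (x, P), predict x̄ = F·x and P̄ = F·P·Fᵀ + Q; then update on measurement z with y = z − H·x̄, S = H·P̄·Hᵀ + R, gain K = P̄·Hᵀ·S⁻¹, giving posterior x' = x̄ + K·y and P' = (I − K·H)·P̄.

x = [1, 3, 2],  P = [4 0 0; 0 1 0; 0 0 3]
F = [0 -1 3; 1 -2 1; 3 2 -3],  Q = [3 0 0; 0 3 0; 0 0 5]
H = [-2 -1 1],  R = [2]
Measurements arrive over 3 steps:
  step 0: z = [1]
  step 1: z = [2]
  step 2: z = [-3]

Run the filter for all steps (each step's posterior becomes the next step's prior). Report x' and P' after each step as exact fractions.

step 0: x' = [30/11, -1159/374, 1253/374], P' = [35/11 10/11 74/11; 10/11 3867/374 4473/374; 74/11 4473/374 9767/374]
step 1: x' = [-531637/124915, 1948831/249830, 43393/35690], P' = [692869/124915 -1174421/124915 17417/17845; -1174421/124915 3038834/124915 95287/17845; 17417/17845 95287/17845 136932/17845]
step 2: x' = [175657060/48833043, -458424494/48833043, -35710042/6976149], P' = [440378203/48833043 -949305572/48833043 -13504396/6976149; -949305572/48833043 5161219349/97666086 185993233/13952298; -13504396/6976149 185993233/13952298 136098743/13952298]

step 0: x̄ = F·x = [3, -3, 3]
step 0: P̄ = F·P·Fᵀ + Q = [31 11 -29; 11 14 -1; -29 -1 72]
step 0: y = z − H·x̄ = [1]
step 0: S = H·P̄·Hᵀ + R = [374]
step 0: K = P̄·Hᵀ·S⁻¹ = [-3/11; -37/374; 131/374]
step 0: x' = x̄ + K·y = [30/11, -1159/374, 1253/374]
step 0: P' = (I − K·H)·P̄ = [35/11 10/11 74/11; 10/11 3867/374 4473/374; 74/11 4473/374 9767/374]
step 1: x̄ = F·x = [2459/187, 4591/374, -3017/374]
step 1: P̄ = F·P·Fᵀ + Q = [33027/187 6466/187 -16878/187; 6466/187 13327/374 -6775/374; -16878/187 -6775/374 21067/374]
step 1: y = z − H·x̄ = [9096/187]
step 1: S = H·P̄·Hᵀ + R = [249830/187]
step 1: K = P̄·Hᵀ·S⁻¹ = [-44699/124915; -22983/249830; 6811/35690]
step 1: x' = x̄ + K·y = [-531637/124915, 1948831/249830, 43393/35690]
step 1: P' = (I − K·H)·P̄ = [692869/124915 -1174421/124915 17417/17845; -1174421/124915 3038834/124915 95287/17845; 17417/17845 95287/17845 136932/17845]
step 2: x̄ = F·x = [-518789/124915, -931437/49966, -29059/35690]
step 2: P̄ = F·P·Fᵀ + Q = [8038241/124915 1164871/24983 -582967/17845; 1164871/24983 3290992/24983 -83387/3569; -582967/17845 -83387/3569 478678/17845]
step 2: y = z − H·x̄ = [-519887/17845]
step 2: S = H·P̄·Hᵀ + R = [13952298/17845]
step 2: K = P̄·Hᵀ·S⁻¹ = [-1855829/6976149; -4431745/13952298; 2061547/13952298]
step 2: x' = x̄ + K·y = [175657060/48833043, -458424494/48833043, -35710042/6976149]
step 2: P' = (I − K·H)·P̄ = [440378203/48833043 -949305572/48833043 -13504396/6976149; -949305572/48833043 5161219349/97666086 185993233/13952298; -13504396/6976149 185993233/13952298 136098743/13952298]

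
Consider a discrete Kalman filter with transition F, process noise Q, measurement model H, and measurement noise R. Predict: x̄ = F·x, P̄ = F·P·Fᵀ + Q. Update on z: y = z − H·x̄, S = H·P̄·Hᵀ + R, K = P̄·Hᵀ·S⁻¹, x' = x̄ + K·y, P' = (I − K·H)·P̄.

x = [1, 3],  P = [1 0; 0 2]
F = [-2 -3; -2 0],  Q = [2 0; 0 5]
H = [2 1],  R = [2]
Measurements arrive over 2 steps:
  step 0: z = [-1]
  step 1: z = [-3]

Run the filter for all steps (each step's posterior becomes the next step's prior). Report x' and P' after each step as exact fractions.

step 0: x' = [-157/123, 145/123], P' = [248/123 -392/123; -392/123 818/123]
step 1: x' = [-11621/3999, 11539/3999], P' = [14552/3999 -8272/1333; -8272/1333 48890/3999]

step 0: x̄ = F·x = [-11, -2]
step 0: P̄ = F·P·Fᵀ + Q = [24 4; 4 9]
step 0: y = z − H·x̄ = [23]
step 0: S = H·P̄·Hᵀ + R = [123]
step 0: K = P̄·Hᵀ·S⁻¹ = [52/123; 17/123]
step 0: x' = x̄ + K·y = [-157/123, 145/123]
step 0: P' = (I − K·H)·P̄ = [248/123 -392/123; -392/123 818/123]
step 1: x̄ = F·x = [-121/123, 314/123]
step 1: P̄ = F·P·Fᵀ + Q = [3896/123 -1360/123; -1360/123 1607/123]
step 1: y = z − H·x̄ = [-147/41]
step 1: S = H·P̄·Hᵀ + R = [3999/41]
step 1: K = P̄·Hᵀ·S⁻¹ = [2144/3999; -371/3999]
step 1: x' = x̄ + K·y = [-11621/3999, 11539/3999]
step 1: P' = (I − K·H)·P̄ = [14552/3999 -8272/1333; -8272/1333 48890/3999]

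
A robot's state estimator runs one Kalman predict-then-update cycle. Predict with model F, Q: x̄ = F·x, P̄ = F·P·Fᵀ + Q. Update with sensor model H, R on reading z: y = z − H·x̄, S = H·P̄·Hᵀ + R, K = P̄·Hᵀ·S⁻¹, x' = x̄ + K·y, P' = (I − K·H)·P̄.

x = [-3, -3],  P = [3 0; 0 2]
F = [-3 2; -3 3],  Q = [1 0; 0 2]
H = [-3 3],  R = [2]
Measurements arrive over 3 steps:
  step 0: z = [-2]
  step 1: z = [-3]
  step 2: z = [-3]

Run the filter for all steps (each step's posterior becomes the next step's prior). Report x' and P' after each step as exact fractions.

step 0: x' = [204/47, 168/47], P' = [1611/47 1617/47; 1617/47 1633/47]
step 1: x' = [-1356/803, -4275/1606], P' = [15498/4015 14682/4015; 14682/4015 14753/4015]
step 2: x' = [-683541/498424, -1208655/498424], P' = [862245/249212 825135/249212; 825135/249212 841621/249212]

step 0: x̄ = F·x = [3, 0]
step 0: P̄ = F·P·Fᵀ + Q = [36 39; 39 47]
step 0: y = z − H·x̄ = [7]
step 0: S = H·P̄·Hᵀ + R = [47]
step 0: K = P̄·Hᵀ·S⁻¹ = [9/47; 24/47]
step 0: x' = x̄ + K·y = [204/47, 168/47]
step 0: P' = (I − K·H)·P̄ = [1611/47 1617/47; 1617/47 1633/47]
step 1: x̄ = F·x = [-276/47, -108/47]
step 1: P̄ = F·P·Fᵀ + Q = [1674/47 42/47; 42/47 184/47]
step 1: y = z − H·x̄ = [-645/47]
step 1: S = H·P̄·Hᵀ + R = [16060/47]
step 1: K = P̄·Hᵀ·S⁻¹ = [-1224/4015; 213/8030]
step 1: x' = x̄ + K·y = [-1356/803, -4275/1606]
step 1: P' = (I − K·H)·P̄ = [15498/4015 14682/4015; 14682/4015 14753/4015]
step 2: x̄ = F·x = [-207/803, -4689/1606]
step 2: P̄ = F·P·Fᵀ + Q = [5265/803 1554/803; 1554/803 16013/4015]
step 2: y = z − H·x̄ = [8007/1606]
step 2: S = H·P̄·Hᵀ + R = [249212/4015]
step 2: K = P̄·Hᵀ·S⁻¹ = [-55665/249212; 24729/249212]
step 2: x' = x̄ + K·y = [-683541/498424, -1208655/498424]
step 2: P' = (I − K·H)·P̄ = [862245/249212 825135/249212; 825135/249212 841621/249212]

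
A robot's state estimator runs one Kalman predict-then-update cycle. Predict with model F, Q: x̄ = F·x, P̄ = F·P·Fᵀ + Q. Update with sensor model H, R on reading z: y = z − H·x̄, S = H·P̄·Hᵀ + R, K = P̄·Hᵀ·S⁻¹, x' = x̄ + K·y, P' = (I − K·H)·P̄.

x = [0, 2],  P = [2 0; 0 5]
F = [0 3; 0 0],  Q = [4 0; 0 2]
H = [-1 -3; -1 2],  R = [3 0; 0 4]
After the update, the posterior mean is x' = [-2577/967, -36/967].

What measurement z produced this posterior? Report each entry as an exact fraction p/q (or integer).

z = [3, 3]

x̄ = F·x = [6, 0]
P̄ = F·P·Fᵀ + Q = [49 0; 0 2]
S = H·P̄·Hᵀ + R = [70 37; 37 61]
K = P̄·Hᵀ·S⁻¹ = [-392/967 -539/967; -514/2901 502/2901]
x' − x̄ = [-8379/967, -36/967] = K·y
y = (KᵀK)⁻¹·Kᵀ·(x' − x̄) = [9, 9]
z = y + H·x̄ = [9, 9] + [-6, -6] = [3, 3]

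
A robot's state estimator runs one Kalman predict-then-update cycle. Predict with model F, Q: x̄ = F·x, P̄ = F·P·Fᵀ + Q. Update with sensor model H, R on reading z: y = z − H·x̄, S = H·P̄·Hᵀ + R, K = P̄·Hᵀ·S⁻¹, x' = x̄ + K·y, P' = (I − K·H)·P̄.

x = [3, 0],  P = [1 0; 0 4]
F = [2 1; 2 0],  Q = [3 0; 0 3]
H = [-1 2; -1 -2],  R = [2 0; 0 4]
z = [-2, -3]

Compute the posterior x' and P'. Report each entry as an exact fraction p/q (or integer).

x̄ = F·x = [6, 6]
P̄ = F·P·Fᵀ + Q = [11 4; 4 7]
y = z − H·x̄ = [-8, 15]
S = H·P̄·Hᵀ + R = [25 -17; -17 59]
K = P̄·Hᵀ·S⁻¹ = [-250/593 -263/593; 142/593 -140/593]
x' = x̄ + K·y = [1613/593, 322/593]
P' = (I − K·H)·P̄ = [776/593 138/593; 138/593 211/593]

x' = [1613/593, 322/593]
P' = [776/593 138/593; 138/593 211/593]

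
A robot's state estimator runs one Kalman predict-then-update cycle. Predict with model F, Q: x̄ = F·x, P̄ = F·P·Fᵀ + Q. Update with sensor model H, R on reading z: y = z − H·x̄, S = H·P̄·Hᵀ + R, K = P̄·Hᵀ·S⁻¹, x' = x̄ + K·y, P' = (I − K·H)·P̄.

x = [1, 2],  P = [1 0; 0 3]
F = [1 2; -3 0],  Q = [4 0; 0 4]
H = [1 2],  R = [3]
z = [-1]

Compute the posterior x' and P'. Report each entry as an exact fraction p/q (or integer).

x̄ = F·x = [5, -3]
P̄ = F·P·Fᵀ + Q = [17 -3; -3 13]
y = z − H·x̄ = [0]
S = H·P̄·Hᵀ + R = [60]
K = P̄·Hᵀ·S⁻¹ = [11/60; 23/60]
x' = x̄ + K·y = [5, -3]
P' = (I − K·H)·P̄ = [899/60 -433/60; -433/60 251/60]

x' = [5, -3]
P' = [899/60 -433/60; -433/60 251/60]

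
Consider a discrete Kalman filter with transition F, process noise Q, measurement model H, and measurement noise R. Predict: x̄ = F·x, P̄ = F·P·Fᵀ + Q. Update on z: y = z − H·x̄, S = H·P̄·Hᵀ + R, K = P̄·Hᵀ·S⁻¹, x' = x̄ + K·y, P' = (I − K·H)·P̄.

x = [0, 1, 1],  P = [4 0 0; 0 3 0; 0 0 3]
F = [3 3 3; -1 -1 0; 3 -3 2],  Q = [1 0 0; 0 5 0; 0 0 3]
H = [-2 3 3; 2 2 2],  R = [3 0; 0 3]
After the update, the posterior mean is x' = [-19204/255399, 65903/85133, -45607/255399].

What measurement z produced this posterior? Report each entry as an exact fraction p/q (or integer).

z = [2, 1]

x̄ = F·x = [6, -1, -1]
P̄ = F·P·Fᵀ + Q = [91 -21 27; -21 12 -3; 27 -3 78]
S = H·P̄·Hᵀ + R = [1051 152; 152 751]
K = P̄·Hᵀ·S⁻¹ = [-50884/255399 76274/255399; 6163/85133 -3968/85133; 32471/255399 62804/255399]
x' − x̄ = [-1551598/255399, 151036/85133, 209792/255399] = K·y
y = (KᵀK)⁻¹·Kᵀ·(x' − x̄) = [20, -7]
z = y + H·x̄ = [20, -7] + [-18, 8] = [2, 1]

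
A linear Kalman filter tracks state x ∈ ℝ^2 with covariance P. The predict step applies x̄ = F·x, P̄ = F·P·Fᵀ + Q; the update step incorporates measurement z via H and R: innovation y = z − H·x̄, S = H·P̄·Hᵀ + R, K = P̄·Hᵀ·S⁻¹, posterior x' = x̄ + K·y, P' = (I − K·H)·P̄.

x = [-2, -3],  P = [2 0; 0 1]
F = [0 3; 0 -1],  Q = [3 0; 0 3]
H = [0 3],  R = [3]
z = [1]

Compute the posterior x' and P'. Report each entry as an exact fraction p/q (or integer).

x̄ = F·x = [-9, 3]
P̄ = F·P·Fᵀ + Q = [12 -3; -3 4]
y = z − H·x̄ = [-8]
S = H·P̄·Hᵀ + R = [39]
K = P̄·Hᵀ·S⁻¹ = [-3/13; 4/13]
x' = x̄ + K·y = [-93/13, 7/13]
P' = (I − K·H)·P̄ = [129/13 -3/13; -3/13 4/13]

x' = [-93/13, 7/13]
P' = [129/13 -3/13; -3/13 4/13]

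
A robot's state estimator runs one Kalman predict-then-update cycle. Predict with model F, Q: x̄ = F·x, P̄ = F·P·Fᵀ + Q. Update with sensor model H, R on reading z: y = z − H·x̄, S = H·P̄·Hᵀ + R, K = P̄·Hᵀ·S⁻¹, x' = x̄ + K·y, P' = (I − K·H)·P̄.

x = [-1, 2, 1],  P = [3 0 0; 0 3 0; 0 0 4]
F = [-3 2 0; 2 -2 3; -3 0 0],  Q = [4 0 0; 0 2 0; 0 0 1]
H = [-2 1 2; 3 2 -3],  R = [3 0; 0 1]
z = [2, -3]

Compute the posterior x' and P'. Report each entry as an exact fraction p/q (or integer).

x̄ = F·x = [7, -3, 3]
P̄ = F·P·Fᵀ + Q = [43 -30 27; -30 62 -18; 27 -18 28]
y = z − H·x̄ = [13, -9]
S = H·P̄·Hᵀ + R = [181 34; 34 258]
K = P̄·Hᵀ·S⁻¹ = [-7794/22771 -32/22771; 9598/22771 6502/22771; -1401/22771 -6515/45542]
x' = x̄ + K·y = [58363/22771, -2057/22771, 158835/45542]
P' = (I − K·H)·P̄ = [495541/22771 -10030/22771 488865/22771; -10030/22771 14198/22771 -2732/22771; 488865/22771 -2732/22771 976259/45542]

x' = [58363/22771, -2057/22771, 158835/45542]
P' = [495541/22771 -10030/22771 488865/22771; -10030/22771 14198/22771 -2732/22771; 488865/22771 -2732/22771 976259/45542]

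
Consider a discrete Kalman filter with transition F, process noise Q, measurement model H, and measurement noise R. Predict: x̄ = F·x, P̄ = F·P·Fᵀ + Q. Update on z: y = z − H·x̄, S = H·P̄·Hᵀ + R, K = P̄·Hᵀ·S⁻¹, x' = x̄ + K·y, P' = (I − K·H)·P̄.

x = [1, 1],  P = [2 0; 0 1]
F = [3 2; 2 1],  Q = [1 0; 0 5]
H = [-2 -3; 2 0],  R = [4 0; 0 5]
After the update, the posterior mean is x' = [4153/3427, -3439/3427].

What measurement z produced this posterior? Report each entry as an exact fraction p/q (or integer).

z = [1, 3]

x̄ = F·x = [5, 3]
P̄ = F·P·Fᵀ + Q = [23 14; 14 14]
S = H·P̄·Hᵀ + R = [390 -176; -176 97]
K = P̄·Hᵀ·S⁻¹ = [-220/3427 1226/3427; -931/3427 -700/3427]
x' − x̄ = [-12982/3427, -13720/3427] = K·y
y = (KᵀK)⁻¹·Kᵀ·(x' − x̄) = [20, -7]
z = y + H·x̄ = [20, -7] + [-19, 10] = [1, 3]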